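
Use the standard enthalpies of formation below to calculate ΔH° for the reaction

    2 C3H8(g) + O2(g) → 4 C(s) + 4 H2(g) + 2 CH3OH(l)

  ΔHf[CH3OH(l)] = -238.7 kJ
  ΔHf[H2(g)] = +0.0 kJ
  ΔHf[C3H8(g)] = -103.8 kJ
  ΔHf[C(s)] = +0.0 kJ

ΔH°rxn = Σ nΔHf°(products) − Σ nΔHf°(reactants).
Products: 4·(+0.0) + 4·(+0.0) + 2·(-238.7) = -477.4
Reactants: 2·(-103.8) + 1·(+0.0) = -207.6
ΔH° = (-477.4) − (-207.6) = -269.8 kJ

ΔH° = -269.8 kJ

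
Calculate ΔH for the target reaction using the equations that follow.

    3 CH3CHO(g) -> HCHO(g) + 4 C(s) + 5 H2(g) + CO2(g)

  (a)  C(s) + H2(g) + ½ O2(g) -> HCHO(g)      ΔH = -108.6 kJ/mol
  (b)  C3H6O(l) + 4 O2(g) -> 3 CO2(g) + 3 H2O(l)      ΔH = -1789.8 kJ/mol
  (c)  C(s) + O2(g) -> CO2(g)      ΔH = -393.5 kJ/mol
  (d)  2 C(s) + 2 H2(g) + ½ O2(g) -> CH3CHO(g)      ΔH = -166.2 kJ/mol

ΔH = -3.5 kJ/mol

(a) as written: -108.6 kJ/mol
(b): not needed.
(c) as written: -393.5 kJ/mol
(d) reversed and × 3: (-3)·(-166.2) = +498.6 kJ/mol
ΔH = (1)·(-108.6) + (1)·(-393.5) + (-3)·(-166.2) = -3.5 kJ/mol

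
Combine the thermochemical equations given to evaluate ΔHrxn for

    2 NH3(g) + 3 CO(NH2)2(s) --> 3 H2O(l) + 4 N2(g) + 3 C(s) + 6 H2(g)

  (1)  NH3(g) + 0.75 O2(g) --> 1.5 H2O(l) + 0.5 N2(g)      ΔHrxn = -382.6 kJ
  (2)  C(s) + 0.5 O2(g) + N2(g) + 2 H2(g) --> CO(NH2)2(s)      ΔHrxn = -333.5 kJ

ΔHrxn = 235.3 kJ

(1) × 2: (2)·(-382.6) = -765.2 kJ
(2) reversed and × 3: (-3)·(-333.5) = +1000.5 kJ
Summing the manipulated equations, ΔHrxn = (-765.2) + (+1000.5) = 235.3 kJ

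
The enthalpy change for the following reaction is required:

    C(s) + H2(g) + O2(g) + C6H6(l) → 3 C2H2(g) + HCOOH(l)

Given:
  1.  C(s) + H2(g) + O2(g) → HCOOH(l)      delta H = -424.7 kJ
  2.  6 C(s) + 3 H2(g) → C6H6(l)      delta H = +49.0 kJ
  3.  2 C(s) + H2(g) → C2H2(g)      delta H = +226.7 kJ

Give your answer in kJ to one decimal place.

delta H = 206.4 kJ

eq. 1 as written: -424.7 kJ
eq. 2 reversed: -49.0 kJ
eq. 3 × 3: (3)·(+226.7) = +680.1 kJ
delta H = (1)·(-424.7) + (-1)·(+49.0) + (3)·(+226.7) = 206.4 kJ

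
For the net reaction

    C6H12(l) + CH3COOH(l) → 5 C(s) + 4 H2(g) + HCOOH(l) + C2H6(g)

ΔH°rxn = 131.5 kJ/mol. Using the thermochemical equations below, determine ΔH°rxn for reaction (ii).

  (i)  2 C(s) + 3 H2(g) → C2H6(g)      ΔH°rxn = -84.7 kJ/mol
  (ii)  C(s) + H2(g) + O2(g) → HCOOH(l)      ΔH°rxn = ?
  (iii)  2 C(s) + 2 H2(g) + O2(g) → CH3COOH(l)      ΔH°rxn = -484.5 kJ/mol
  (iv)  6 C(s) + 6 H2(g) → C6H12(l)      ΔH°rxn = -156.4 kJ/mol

ΔH°rxn = -424.7 kJ/mol

(i) as written: -84.7 kJ/mol
(ii) as written: contributes x
(iii) reversed: +484.5 kJ/mol
(iv) reversed: +156.4 kJ/mol
+131.5 = (-84.7) + (+484.5) + (+156.4) + x
x = (+131.5 − (+556.2)) / (1) = -424.7 kJ/mol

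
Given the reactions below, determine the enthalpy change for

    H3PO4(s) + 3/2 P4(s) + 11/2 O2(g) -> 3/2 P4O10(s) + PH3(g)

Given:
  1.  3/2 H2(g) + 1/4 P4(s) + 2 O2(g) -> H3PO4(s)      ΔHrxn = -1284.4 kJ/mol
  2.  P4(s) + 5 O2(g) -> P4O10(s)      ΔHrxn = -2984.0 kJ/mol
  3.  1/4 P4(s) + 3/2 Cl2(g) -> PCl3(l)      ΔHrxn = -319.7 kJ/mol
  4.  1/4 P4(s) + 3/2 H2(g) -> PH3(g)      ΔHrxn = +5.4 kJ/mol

eq. 1 reversed (H3PO4(s) must end up as a reactant): +1284.4 kJ/mol
eq. 2 × 3/2 (scale by 3/2 for the 3/2 P4O10(s)): (3/2)·(-2984.0) = -4476.0 kJ/mol
eq. 3: not needed (Cl2(g) appears nowhere else).
eq. 4 as written (PH3(g) already on the product side): +5.4 kJ/mol
ΔHrxn = (-1)·(-1284.4) + (3/2)·(-2984.0) + (1)·(+5.4) = -3186.2 kJ/mol

ΔHrxn = -3186.2 kJ/mol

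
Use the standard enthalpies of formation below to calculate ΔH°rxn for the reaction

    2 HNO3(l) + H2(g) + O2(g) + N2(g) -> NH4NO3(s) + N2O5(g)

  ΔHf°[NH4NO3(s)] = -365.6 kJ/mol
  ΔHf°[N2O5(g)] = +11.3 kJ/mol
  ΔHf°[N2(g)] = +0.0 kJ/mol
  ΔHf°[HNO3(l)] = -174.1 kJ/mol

ΔH°rxn = -6.1 kJ/mol

Products: 1·(-365.6) + 1·(+11.3) = -354.3
Reactants: 2·(-174.1) + 1·(+0.0) + 1·(+0.0) + 1·(+0.0) = -348.2
ΔH°rxn = (-354.3) − (-348.2) = -6.1 kJ/mol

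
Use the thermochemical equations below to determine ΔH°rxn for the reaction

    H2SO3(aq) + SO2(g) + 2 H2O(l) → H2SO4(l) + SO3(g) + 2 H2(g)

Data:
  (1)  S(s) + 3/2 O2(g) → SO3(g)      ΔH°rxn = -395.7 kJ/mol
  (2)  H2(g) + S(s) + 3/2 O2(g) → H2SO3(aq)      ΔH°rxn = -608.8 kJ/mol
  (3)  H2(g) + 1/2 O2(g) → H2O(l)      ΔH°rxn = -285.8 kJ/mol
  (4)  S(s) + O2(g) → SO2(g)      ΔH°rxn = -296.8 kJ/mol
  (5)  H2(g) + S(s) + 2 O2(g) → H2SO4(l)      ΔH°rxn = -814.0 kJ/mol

ΔH°rxn = 267.5 kJ/mol

(1) as written: -395.7 kJ/mol
(2) reversed: +608.8 kJ/mol
(3) reversed and × 2: (-2)·(-285.8) = +571.6 kJ/mol
(4) reversed: +296.8 kJ/mol
(5) as written: -814.0 kJ/mol
Combining the equations, ΔH°rxn = (1)·(-395.7) + (-1)·(-608.8) + (-2)·(-285.8) + (-1)·(-296.8) + (1)·(-814.0) = 267.5 kJ/mol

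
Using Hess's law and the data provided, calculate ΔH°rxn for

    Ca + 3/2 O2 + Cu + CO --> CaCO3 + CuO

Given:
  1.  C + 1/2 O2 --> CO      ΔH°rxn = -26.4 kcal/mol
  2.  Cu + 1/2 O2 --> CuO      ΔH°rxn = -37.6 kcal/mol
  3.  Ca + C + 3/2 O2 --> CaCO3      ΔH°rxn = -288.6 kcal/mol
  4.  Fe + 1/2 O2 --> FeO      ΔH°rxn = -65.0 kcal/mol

ΔH°rxn = -299.8 kcal/mol

eq. 1 reversed (reverse to put CO on the reactant side): +26.4 kcal/mol
eq. 2 as written (CuO already on the product side): -37.6 kcal/mol
eq. 3 as written (CaCO3 already on the product side): -288.6 kcal/mol
eq. 4: not needed (Fe appears nowhere else).
Summing the manipulated equations, ΔH°rxn = (+26.4) + (-37.6) + (-288.6) = -299.8 kcal/mol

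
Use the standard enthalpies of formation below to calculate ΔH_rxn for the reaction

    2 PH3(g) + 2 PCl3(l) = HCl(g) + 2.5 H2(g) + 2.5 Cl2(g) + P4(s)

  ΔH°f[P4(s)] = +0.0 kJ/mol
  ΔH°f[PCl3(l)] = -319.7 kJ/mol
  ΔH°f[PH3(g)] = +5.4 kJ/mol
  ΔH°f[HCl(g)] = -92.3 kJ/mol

ΔH_rxn = 536.3 kJ/mol

ΔH°rxn = Σ nΔHf°(products) − Σ nΔHf°(reactants).
Products: 1·(-92.3) + 5/2·(+0.0) + 5/2·(+0.0) + 1·(+0.0) = -92.3
Reactants: 2·(+5.4) + 2·(-319.7) = -628.6
ΔH_rxn = (-92.3) − (-628.6) = 536.3 kJ/mol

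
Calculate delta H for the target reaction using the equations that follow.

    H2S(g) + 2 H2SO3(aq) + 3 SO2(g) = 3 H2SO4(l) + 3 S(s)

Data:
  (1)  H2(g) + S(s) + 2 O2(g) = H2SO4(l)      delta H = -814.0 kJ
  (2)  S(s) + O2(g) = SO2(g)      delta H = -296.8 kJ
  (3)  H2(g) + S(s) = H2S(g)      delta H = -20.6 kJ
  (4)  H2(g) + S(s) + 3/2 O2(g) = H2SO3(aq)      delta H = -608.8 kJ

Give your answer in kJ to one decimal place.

delta H = -313.4 kJ

(1) × 3: (3)·(-814.0) = -2442.0 kJ
(2) reversed and × 3: (-3)·(-296.8) = +890.4 kJ
(3) reversed: +20.6 kJ
(4) reversed and × 2: (-2)·(-608.8) = +1217.6 kJ
delta H = (3)·(-814.0) + (-3)·(-296.8) + (-1)·(-20.6) + (-2)·(-608.8) = -313.4 kJ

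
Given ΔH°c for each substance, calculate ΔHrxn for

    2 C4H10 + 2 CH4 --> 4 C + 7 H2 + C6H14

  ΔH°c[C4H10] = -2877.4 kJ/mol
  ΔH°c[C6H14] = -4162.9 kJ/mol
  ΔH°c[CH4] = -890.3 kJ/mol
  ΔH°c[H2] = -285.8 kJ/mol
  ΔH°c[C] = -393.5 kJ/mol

With combustion enthalpies, reactants minus products:
= [2·(-2877.4) + 2·(-890.3)] − [4·(-393.5) + 7·(-285.8) + 1·(-4162.9)]
= 202.1 kJ/mol

ΔHrxn = 202.1 kJ/mol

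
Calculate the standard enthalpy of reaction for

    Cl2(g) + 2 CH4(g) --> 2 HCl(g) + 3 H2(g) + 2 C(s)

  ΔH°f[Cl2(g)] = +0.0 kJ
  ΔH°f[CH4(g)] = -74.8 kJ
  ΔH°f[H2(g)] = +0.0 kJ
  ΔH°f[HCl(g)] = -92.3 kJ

ΔH°rxn = Σ nΔHf°(products) − Σ nΔHf°(reactants).
Products: 2·(-92.3) + 3·(+0.0) + 2·(+0.0) = -184.6
Reactants: 1·(+0.0) + 2·(-74.8) = -149.6
ΔH°rxn = (-184.6) − (-149.6) = -35.0 kJ

ΔH°rxn = -35.0 kJ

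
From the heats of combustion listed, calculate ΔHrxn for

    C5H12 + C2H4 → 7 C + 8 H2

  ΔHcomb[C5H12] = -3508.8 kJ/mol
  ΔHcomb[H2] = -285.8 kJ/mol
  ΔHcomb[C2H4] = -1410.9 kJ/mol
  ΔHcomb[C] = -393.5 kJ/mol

With combustion enthalpies, reactants minus products:
= [1·(-3508.8) + 1·(-1410.9)] − [7·(-393.5) + 8·(-285.8)]
= 121.2 kJ/mol

ΔHrxn = 121.2 kJ/mol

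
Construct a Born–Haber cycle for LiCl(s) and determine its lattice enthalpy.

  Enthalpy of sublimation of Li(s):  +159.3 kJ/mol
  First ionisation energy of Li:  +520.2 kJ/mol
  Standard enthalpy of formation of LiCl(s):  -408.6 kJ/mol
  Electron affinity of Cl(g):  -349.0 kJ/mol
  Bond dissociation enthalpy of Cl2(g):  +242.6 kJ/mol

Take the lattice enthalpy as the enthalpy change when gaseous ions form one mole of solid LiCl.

ΔHf° = 1·ΔHsub + 1·(ΣIE) + 1/2·D(Cl2) + 1·EA + U
-408.6 = 1·(+159.3) + 1·(+520.2) + 1/2·(+242.6) + 1·(-349.0) + U
U = -408.6 − (+451.8) = -860.4 kJ/mol

U = -860.4 kJ/mol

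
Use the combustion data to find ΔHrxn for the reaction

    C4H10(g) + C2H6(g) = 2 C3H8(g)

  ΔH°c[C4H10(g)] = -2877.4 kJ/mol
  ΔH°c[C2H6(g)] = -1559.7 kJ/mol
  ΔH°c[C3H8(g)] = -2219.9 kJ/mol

ΔHrxn = 2.7 kJ/mol

Using ΔH = Σ nΔHc°(reactants) − Σ nΔHc°(products):
= [1·(-2877.4) + 1·(-1559.7)] − [2·(-2219.9)]
= 2.7 kJ/mol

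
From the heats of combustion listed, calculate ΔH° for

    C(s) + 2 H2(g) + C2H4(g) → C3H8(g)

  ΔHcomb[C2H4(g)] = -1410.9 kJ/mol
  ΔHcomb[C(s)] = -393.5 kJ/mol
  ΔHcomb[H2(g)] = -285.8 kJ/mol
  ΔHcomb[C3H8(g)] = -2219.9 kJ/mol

ΔH° = -156.1 kJ/mol

Using ΔH = Σ nΔHc°(reactants) − Σ nΔHc°(products):
= [1·(-393.5) + 2·(-285.8) + 1·(-1410.9)] − [1·(-2219.9)]
= -156.1 kJ/mol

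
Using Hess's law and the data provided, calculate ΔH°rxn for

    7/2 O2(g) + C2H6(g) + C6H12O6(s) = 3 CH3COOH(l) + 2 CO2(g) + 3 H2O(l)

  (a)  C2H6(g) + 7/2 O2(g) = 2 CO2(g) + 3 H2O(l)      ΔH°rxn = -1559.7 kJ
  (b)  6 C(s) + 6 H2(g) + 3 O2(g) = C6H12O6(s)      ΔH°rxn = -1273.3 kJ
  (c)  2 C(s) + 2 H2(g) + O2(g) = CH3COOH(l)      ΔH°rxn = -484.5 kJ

ΔH°rxn = -1739.9 kJ

(a) as written (C2H6(g) already on the reactant side): -1559.7 kJ
(b) reversed (C6H12O6(s) must end up as a reactant): +1273.3 kJ
(c) × 3 (scale by 3 for the 3 CH3COOH(l)): (3)·(-484.5) = -1453.5 kJ
Summing the manipulated equations, ΔH°rxn = (1)·(-1559.7) + (-1)·(-1273.3) + (3)·(-484.5) = -1739.9 kJ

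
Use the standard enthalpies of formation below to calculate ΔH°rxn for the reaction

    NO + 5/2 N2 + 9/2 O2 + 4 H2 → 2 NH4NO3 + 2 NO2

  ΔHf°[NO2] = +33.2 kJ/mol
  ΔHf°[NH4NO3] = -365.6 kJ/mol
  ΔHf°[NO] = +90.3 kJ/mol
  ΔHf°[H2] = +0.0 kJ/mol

ΔH°rxn = -755.1 kJ/mol

Products: 2·(-365.6) + 2·(+33.2) = -664.8
Reactants: 1·(+90.3) + 5/2·(+0.0) + 9/2·(+0.0) + 4·(+0.0) = +90.3
ΔH°rxn = (-664.8) − (+90.3) = -755.1 kJ/mol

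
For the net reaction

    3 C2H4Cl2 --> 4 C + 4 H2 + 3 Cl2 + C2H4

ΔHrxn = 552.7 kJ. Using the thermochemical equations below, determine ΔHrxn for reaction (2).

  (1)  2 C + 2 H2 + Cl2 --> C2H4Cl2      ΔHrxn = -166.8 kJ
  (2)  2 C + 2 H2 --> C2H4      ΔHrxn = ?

(1) reversed and × 3: (-3)·(-166.8) = +500.4 kJ
(2) as written: contributes x
+552.7 = (+500.4) + x
x = (+552.7 − (+500.4)) / (1) = 52.3 kJ

ΔHrxn = 52.3 kJ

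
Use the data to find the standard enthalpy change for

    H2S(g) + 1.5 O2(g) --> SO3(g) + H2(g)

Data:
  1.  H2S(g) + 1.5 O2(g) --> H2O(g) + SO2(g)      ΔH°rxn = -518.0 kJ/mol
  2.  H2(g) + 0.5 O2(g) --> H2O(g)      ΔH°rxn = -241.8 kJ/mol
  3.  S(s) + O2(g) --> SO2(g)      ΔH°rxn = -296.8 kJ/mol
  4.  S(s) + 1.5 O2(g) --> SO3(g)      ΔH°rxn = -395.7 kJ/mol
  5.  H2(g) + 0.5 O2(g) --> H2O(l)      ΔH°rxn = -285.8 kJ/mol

ΔH°rxn = -375.1 kJ/mol

eq. 1 as written (H2S(g) already on the reactant side): -518.0 kJ/mol
eq. 2 reversed: +241.8 kJ/mol
eq. 3 reversed: +296.8 kJ/mol
eq. 4 as written (SO3(g) already on the product side): -395.7 kJ/mol
eq. 5: not needed (H2O(l) appears nowhere else).
Summing the manipulated equations, ΔH°rxn = (1)·(-518.0) + (-1)·(-241.8) + (-1)·(-296.8) + (1)·(-395.7) = -375.1 kJ/mol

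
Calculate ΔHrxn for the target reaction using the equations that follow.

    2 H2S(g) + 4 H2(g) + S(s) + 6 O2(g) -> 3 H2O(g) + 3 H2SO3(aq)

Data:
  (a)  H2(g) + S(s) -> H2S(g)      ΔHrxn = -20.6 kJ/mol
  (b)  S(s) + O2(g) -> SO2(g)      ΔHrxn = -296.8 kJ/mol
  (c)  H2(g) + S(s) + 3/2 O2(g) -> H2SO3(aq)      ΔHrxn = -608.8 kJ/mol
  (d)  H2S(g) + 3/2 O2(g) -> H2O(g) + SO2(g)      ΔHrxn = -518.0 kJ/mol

ΔHrxn = -2510.6 kJ/mol

(a) as written: -20.6 kJ/mol
(b) reversed and × 3: (-3)·(-296.8) = +890.4 kJ/mol
(c) × 3 (×3 to match 3 H2SO3(aq) in the target): (3)·(-608.8) = -1826.4 kJ/mol
(d) × 3 (×3 to match 3 H2O(g) in the target): (3)·(-518.0) = -1554.0 kJ/mol
Combining the equations, ΔHrxn = (-20.6) + (+890.4) + (-1826.4) + (-1554.0) = -2510.6 kJ/mol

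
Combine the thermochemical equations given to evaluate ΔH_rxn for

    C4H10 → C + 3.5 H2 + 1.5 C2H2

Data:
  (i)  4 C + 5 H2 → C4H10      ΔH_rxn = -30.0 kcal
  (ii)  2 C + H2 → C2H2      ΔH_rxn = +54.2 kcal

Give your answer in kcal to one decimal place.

(i) reversed (reverse to put C4H10 on the reactant side): +30.0 kcal
(ii) × 3/2 (scale by 3/2 for the 3/2 C2H2): (3/2)·(+54.2) = +81.3 kcal
Combining the equations, ΔH_rxn = (-1)·(-30.0) + (3/2)·(+54.2) = 111.3 kcal

ΔH_rxn = 111.3 kcal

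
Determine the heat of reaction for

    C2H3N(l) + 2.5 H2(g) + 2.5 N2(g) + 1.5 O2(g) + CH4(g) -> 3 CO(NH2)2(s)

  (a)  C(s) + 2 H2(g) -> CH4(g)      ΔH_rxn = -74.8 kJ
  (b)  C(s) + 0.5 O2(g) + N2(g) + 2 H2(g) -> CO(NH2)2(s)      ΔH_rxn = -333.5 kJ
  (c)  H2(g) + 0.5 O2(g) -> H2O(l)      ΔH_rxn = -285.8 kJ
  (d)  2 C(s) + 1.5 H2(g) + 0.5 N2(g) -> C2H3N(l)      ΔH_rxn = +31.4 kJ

ΔH_rxn = -957.1 kJ

(a) reversed (CH4(g) must end up as a reactant): +74.8 kJ
(b) × 3 (×3 to match 3 CO(NH2)2(s) in the target): (3)·(-333.5) = -1000.5 kJ
(c): not needed (H2O(l) appears nowhere else).
(d) reversed (C2H3N(l) must end up as a reactant): -31.4 kJ
Combining the equations, ΔH_rxn = (+74.8) + (-1000.5) + (-31.4) = -957.1 kJ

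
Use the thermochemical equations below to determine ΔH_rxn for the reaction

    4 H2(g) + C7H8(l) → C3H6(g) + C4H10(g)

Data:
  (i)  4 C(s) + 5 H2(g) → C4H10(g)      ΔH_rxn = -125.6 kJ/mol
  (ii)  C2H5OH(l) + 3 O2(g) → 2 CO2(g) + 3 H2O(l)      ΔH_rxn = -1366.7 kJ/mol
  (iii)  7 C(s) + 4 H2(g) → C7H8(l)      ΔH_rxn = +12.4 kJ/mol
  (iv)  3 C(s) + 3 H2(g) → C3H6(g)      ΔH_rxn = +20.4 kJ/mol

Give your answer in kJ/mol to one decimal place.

(i) as written (C4H10(g) already on the product side): -125.6 kJ/mol
(ii): not needed (H2O(l) appears nowhere else).
(iii) reversed (C7H8(l) must end up as a reactant): -12.4 kJ/mol
(iv) as written (C3H6(g) already on the product side): +20.4 kJ/mol
By Hess's law, ΔH_rxn = (1)·(-125.6) + (-1)·(+12.4) + (1)·(+20.4) = -117.6 kJ/mol

ΔH_rxn = -117.6 kJ/mol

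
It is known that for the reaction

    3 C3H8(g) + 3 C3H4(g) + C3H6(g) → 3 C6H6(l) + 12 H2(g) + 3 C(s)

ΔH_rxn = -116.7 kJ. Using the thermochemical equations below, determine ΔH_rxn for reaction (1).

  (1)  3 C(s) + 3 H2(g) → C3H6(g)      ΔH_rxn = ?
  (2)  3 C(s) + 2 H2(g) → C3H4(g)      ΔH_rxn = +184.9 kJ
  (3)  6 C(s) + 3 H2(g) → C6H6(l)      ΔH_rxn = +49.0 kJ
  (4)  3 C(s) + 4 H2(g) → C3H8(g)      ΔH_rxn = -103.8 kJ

ΔH_rxn = 20.4 kJ

(1) reversed (reverse to put C3H6(g) on the reactant side): contributes −x
(2) reversed and × 3 (reverse to put C3H4(g) on the reactant side; ×3 to match 3 C3H4(g) in the target): (-3)·(+184.9) = -554.7 kJ
(3) × 3 (×3 to match 3 C6H6(l) in the target): (3)·(+49.0) = +147.0 kJ
(4) reversed and × 3 (reverse to put C3H8(g) on the reactant side; scale by 3 for the 3 C3H8(g)): (-3)·(-103.8) = +311.4 kJ
-116.7 = (-554.7) + (+147.0) + (+311.4) − x
x = (-116.7 − (-96.3)) / (-1) = 20.4 kJ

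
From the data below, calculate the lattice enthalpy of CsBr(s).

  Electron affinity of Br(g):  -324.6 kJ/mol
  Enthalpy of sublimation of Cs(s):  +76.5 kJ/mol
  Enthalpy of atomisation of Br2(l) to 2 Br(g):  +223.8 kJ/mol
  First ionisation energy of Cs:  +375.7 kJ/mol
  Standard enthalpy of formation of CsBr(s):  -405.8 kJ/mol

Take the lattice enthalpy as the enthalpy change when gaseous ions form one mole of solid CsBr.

ΔHf° = 1·ΔHsub + 1·(ΣIE) + 1/2·D(Br2) + 1·EA + U
-405.8 = 1·(+76.5) + 1·(+375.7) + 1/2·(+223.8) + 1·(-324.6) + U
U = -405.8 − (+239.5) = -645.3 kJ/mol

U = -645.3 kJ/mol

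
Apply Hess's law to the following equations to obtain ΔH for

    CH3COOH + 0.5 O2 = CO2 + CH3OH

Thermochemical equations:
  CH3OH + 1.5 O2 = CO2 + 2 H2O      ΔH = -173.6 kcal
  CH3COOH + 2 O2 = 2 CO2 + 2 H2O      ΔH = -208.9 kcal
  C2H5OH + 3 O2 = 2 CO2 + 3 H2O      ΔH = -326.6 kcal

ΔH = -35.3 kcal

equation 1 reversed: +173.6 kcal
equation 2 as written: -208.9 kcal
equation 3: not needed.
ΔH = (+173.6) + (-208.9) = -35.3 kcal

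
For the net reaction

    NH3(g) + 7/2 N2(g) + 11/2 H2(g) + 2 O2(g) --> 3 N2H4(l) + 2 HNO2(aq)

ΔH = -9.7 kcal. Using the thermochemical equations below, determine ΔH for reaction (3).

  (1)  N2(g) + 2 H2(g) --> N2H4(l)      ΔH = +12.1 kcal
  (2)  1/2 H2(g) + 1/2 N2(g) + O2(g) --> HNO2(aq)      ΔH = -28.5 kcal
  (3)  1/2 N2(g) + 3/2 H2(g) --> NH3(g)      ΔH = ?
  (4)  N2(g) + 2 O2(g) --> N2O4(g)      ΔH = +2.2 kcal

(1) × 3: (3)·(+12.1) = +36.3 kcal
(2) × 2: (2)·(-28.5) = -57.0 kcal
(3) reversed: contributes −x
(4): not needed.
-9.7 = (+36.3) + (-57.0) − x
x = (-9.7 − (-20.7)) / (-1) = -11.0 kcal

ΔH = -11.0 kcal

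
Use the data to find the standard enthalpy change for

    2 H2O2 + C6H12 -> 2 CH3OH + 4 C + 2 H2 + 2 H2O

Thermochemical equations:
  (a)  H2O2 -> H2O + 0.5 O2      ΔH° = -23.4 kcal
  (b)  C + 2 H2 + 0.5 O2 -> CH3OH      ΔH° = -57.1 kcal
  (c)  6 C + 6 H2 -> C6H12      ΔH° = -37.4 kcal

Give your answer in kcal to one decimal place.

(a) × 2: (2)·(-23.4) = -46.8 kcal
(b) × 2: (2)·(-57.1) = -114.2 kcal
(c) reversed: +37.4 kcal
ΔH° = (-46.8) + (-114.2) + (+37.4) = -123.6 kcal

ΔH° = -123.6 kcal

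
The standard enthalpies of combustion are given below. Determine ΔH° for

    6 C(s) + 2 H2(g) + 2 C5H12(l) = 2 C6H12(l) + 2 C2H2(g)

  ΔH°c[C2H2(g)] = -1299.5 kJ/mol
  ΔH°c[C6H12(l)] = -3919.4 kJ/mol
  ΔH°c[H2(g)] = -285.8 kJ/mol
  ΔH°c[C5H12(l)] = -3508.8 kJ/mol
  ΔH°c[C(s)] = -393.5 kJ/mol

With combustion enthalpies, reactants minus products:
= [6·(-393.5) + 2·(-285.8) + 2·(-3508.8)] − [2·(-3919.4) + 2·(-1299.5)]
= 487.6 kJ/mol

ΔH° = 487.6 kJ/mol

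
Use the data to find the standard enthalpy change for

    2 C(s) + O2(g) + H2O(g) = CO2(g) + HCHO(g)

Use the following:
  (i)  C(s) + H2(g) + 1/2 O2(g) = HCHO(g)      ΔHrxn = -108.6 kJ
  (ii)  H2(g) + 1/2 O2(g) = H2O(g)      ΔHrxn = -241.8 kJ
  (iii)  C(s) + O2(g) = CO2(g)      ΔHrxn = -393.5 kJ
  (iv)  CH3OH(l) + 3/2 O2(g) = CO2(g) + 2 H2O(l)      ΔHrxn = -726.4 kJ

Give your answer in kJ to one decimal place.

ΔHrxn = -260.3 kJ

(i) as written (HCHO(g) already on the product side): -108.6 kJ
(ii) reversed (H2O(g) must end up as a reactant): +241.8 kJ
(iii) as written: -393.5 kJ
(iv): not needed (H2O(l) appears nowhere else).
Summing the manipulated equations, ΔHrxn = (1)·(-108.6) + (-1)·(-241.8) + (1)·(-393.5) = -260.3 kJ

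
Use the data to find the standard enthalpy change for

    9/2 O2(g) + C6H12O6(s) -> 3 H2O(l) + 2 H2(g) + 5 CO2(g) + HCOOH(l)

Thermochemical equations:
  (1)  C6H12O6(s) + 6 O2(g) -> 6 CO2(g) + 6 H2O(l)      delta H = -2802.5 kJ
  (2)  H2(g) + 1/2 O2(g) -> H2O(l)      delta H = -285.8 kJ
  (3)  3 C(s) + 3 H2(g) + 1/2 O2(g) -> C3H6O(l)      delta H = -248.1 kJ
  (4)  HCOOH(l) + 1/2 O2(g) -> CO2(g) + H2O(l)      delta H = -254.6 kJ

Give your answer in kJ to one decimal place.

delta H = -1976.3 kJ

(1) as written: -2802.5 kJ
(2) reversed and × 2: (-2)·(-285.8) = +571.6 kJ
(3): not needed.
(4) reversed: +254.6 kJ
delta H = (-2802.5) + (+571.6) + (+254.6) = -1976.3 kJ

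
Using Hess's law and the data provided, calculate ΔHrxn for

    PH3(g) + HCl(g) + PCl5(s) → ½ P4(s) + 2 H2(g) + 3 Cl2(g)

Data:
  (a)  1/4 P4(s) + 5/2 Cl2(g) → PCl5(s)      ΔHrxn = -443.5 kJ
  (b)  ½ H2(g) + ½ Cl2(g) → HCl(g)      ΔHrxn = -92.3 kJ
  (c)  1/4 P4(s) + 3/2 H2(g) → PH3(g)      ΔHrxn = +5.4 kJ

(a) reversed: +443.5 kJ
(b) reversed: +92.3 kJ
(c) reversed: -5.4 kJ
ΔHrxn = (+443.5) + (+92.3) + (-5.4) = 530.4 kJ

ΔHrxn = 530.4 kJ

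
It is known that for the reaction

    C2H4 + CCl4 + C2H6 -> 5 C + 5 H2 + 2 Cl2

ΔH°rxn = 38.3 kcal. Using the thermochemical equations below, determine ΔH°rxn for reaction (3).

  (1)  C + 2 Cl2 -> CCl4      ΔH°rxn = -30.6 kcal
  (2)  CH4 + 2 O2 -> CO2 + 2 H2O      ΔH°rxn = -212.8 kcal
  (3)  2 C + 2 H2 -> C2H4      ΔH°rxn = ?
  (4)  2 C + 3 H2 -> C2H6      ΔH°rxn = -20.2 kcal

ΔH°rxn = 12.5 kcal

(1) reversed (reverse to put CCl4 on the reactant side): +30.6 kcal
(2): not needed (CO2 appears nowhere else).
(3) reversed (reverse to put C2H4 on the reactant side): contributes −x
(4) reversed (C2H6 must end up as a reactant): +20.2 kcal
+38.3 = (+30.6) + (+20.2) − x
x = (+38.3 − (+50.8)) / (-1) = 12.5 kcal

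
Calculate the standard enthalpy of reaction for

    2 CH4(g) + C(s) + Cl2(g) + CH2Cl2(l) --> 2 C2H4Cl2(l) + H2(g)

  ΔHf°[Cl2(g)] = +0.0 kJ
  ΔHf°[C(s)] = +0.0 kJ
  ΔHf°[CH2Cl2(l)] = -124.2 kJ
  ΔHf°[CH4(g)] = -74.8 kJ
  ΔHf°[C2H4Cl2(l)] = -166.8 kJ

ΔH_rxn = -59.8 kJ

ΔH°rxn = Σ nΔHf°(products) − Σ nΔHf°(reactants).
Products: 2·(-166.8) + 1·(+0.0) = -333.6
Reactants: 2·(-74.8) + 1·(+0.0) + 1·(+0.0) + 1·(-124.2) = -273.8
ΔH_rxn = (-333.6) − (-273.8) = -59.8 kJ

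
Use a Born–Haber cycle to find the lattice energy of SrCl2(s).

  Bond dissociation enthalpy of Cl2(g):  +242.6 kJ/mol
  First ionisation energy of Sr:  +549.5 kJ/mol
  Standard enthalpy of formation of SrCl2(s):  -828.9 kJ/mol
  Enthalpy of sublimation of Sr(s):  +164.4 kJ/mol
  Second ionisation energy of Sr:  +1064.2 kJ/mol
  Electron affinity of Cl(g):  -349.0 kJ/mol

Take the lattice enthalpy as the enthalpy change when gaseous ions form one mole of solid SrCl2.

ΔHf° = 1·ΔHsub + 1·(ΣIE) + 1·D(Cl2) + 2·EA + U
-828.9 = 1·(+164.4) + 1·(+1613.7) + 1·(+242.6) + 2·(-349.0) + U
U = -828.9 − (+1322.7) = -2151.6 kJ/mol

U = -2151.6 kJ/mol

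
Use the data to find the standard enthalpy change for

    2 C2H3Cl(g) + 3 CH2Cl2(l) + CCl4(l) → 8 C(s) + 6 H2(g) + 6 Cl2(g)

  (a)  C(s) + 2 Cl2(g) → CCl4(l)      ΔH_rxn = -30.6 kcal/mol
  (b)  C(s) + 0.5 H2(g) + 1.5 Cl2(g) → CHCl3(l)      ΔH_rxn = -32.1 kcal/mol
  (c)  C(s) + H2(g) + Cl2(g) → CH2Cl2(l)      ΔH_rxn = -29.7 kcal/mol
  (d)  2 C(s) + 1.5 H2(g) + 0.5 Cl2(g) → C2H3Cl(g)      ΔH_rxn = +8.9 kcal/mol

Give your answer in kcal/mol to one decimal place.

ΔH_rxn = 101.9 kcal/mol

(a) reversed: +30.6 kcal/mol
(b): not needed.
(c) reversed and × 3: (-3)·(-29.7) = +89.1 kcal/mol
(d) reversed and × 2: (-2)·(+8.9) = -17.8 kcal/mol
Summing the manipulated equations, ΔH_rxn = (+30.6) + (+89.1) + (-17.8) = 101.9 kcal/mol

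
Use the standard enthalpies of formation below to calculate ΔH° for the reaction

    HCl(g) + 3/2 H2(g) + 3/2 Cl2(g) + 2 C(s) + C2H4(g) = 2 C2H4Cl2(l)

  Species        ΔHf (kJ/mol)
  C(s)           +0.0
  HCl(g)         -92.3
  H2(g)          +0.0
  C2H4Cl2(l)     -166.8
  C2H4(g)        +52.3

Products: 2·(-166.8) = -333.6
Reactants: 1·(-92.3) + 3/2·(+0.0) + 3/2·(+0.0) + 2·(+0.0) + 1·(+52.3) = -40.0
ΔH° = (-333.6) − (-40.0) = -293.6 kJ/mol

ΔH° = -293.6 kJ/mol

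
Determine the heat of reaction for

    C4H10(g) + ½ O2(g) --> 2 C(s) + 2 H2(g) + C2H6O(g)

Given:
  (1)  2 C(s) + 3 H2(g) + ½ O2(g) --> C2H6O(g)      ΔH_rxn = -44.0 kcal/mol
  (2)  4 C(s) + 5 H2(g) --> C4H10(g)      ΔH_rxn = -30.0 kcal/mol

(1) as written (C2H6O(g) already on the product side): -44.0 kcal/mol
(2) reversed (C4H10(g) must end up as a reactant): +30.0 kcal/mol
ΔH_rxn = (-44.0) + (+30.0) = -14.0 kcal/mol

ΔH_rxn = -14.0 kcal/mol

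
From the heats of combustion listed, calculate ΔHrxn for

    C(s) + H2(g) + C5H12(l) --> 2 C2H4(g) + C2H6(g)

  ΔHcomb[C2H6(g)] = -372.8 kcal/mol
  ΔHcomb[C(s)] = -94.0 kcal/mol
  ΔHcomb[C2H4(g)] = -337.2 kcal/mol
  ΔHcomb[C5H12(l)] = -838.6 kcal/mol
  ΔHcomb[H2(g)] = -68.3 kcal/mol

Using ΔH = Σ nΔHc°(reactants) − Σ nΔHc°(products):
= [1·(-94.0) + 1·(-68.3) + 1·(-838.6)] − [2·(-337.2) + 1·(-372.8)]
= 46.3 kcal/mol

ΔHrxn = 46.3 kcal/mol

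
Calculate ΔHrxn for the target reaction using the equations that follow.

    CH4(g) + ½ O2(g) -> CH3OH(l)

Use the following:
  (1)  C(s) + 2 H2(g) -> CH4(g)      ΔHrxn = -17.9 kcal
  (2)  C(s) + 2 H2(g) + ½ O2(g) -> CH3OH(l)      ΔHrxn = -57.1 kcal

(1) reversed (reverse to put CH4(g) on the reactant side): +17.9 kcal
(2) as written (CH3OH(l) already on the product side): -57.1 kcal
ΔHrxn = (+17.9) + (-57.1) = -39.2 kcal

ΔHrxn = -39.2 kcal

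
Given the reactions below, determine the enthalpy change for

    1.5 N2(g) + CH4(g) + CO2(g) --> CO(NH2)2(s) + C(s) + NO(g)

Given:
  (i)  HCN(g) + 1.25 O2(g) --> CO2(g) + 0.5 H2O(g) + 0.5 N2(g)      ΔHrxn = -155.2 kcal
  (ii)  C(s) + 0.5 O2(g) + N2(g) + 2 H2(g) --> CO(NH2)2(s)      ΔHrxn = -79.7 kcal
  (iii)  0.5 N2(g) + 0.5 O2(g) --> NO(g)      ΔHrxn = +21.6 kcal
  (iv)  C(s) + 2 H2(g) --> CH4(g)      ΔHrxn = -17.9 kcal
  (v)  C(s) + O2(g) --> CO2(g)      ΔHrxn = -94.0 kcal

(i): not needed (H2O(g) appears nowhere else).
(ii) as written (CO(NH2)2(s) already on the product side): -79.7 kcal
(iii) as written (NO(g) already on the product side): +21.6 kcal
(iv) reversed (CH4(g) must end up as a reactant): +17.9 kcal
(v) reversed: +94.0 kcal
Since enthalpy is a state function, ΔHrxn = (-79.7) + (+21.6) + (+17.9) + (+94.0) = 53.8 kcal

ΔHrxn = 53.8 kcal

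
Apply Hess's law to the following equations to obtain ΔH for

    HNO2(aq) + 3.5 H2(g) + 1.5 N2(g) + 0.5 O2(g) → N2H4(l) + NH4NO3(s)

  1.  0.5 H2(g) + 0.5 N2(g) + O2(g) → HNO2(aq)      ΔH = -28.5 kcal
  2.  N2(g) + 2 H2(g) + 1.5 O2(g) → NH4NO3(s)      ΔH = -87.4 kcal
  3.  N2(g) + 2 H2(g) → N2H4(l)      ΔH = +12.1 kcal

eq. 1 reversed: +28.5 kcal
eq. 2 as written: -87.4 kcal
eq. 3 as written: +12.1 kcal
ΔH = (+28.5) + (-87.4) + (+12.1) = -46.8 kcal

ΔH = -46.8 kcal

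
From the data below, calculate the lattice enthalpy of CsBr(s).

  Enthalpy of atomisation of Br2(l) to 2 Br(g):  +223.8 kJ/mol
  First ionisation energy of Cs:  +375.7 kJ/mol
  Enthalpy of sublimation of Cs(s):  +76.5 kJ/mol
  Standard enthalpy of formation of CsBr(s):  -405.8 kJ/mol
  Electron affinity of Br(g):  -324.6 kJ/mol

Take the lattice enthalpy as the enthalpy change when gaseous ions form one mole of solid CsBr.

U = -645.3 kJ/mol

ΔHf° = 1·ΔHsub + 1·(ΣIE) + 1/2·D(Br2) + 1·EA + U
-405.8 = 1·(+76.5) + 1·(+375.7) + 1/2·(+223.8) + 1·(-324.6) + U
U = -405.8 − (+239.5) = -645.3 kJ/mol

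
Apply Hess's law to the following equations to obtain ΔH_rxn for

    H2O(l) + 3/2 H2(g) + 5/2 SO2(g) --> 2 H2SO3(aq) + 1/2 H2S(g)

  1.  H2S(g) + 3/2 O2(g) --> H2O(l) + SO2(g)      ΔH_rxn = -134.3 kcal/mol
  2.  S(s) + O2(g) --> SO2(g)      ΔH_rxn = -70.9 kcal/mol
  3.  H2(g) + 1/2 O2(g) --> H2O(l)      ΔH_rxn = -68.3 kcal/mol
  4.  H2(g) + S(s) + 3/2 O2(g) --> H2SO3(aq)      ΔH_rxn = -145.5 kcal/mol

ΔH_rxn = -47.9 kcal/mol

eq. 1 reversed and × 1/2 (reverse to put H2S(g) on the product side; scale by 1/2 for the 1/2 H2S(g)): (-1/2)·(-134.3) = +67.15 kcal/mol
eq. 2 reversed and × 2: (-2)·(-70.9) = +141.8 kcal/mol
eq. 3 reversed and × 1/2: (-1/2)·(-68.3) = +34.15 kcal/mol
eq. 4 × 2 (×2 to match 2 H2SO3(aq) in the target): (2)·(-145.5) = -291.0 kcal/mol
Combining the equations, ΔH_rxn = (-1/2)·(-134.3) + (-2)·(-70.9) + (-1/2)·(-68.3) + (2)·(-145.5) = -47.9 kcal/mol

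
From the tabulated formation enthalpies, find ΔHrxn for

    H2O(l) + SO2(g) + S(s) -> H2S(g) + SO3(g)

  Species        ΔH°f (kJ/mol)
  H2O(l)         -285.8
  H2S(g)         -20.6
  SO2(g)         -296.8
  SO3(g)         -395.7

Products: 1·(-20.6) + 1·(-395.7) = -416.3
Reactants: 1·(-285.8) + 1·(-296.8) + 1·(+0.0) = -582.6
ΔHrxn = (-416.3) − (-582.6) = 166.3 kJ/mol

ΔHrxn = 166.3 kJ/mol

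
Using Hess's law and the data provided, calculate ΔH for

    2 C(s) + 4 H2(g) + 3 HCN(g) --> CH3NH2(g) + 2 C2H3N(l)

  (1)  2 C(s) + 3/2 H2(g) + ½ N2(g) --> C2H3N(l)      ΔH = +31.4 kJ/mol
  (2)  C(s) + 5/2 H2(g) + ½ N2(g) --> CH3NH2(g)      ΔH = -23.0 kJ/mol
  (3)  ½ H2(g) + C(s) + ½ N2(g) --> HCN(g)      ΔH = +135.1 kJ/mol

ΔH = -365.5 kJ/mol

(1) × 2: (2)·(+31.4) = +62.8 kJ/mol
(2) as written: -23.0 kJ/mol
(3) reversed and × 3: (-3)·(+135.1) = -405.3 kJ/mol
Combining the equations, ΔH = (+62.8) + (-23.0) + (-405.3) = -365.5 kJ/mol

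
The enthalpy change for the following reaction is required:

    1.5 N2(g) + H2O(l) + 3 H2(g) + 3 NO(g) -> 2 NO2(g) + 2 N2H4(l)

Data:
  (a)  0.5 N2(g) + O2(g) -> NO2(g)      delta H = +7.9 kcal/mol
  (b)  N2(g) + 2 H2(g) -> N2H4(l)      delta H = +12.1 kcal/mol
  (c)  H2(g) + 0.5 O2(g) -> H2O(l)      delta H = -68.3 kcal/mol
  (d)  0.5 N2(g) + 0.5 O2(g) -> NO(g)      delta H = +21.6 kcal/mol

delta H = 43.5 kcal/mol

(a) × 2: (2)·(+7.9) = +15.8 kcal/mol
(b) × 2: (2)·(+12.1) = +24.2 kcal/mol
(c) reversed: +68.3 kcal/mol
(d) reversed and × 3: (-3)·(+21.6) = -64.8 kcal/mol
delta H = (+15.8) + (+24.2) + (+68.3) + (-64.8) = 43.5 kcal/mol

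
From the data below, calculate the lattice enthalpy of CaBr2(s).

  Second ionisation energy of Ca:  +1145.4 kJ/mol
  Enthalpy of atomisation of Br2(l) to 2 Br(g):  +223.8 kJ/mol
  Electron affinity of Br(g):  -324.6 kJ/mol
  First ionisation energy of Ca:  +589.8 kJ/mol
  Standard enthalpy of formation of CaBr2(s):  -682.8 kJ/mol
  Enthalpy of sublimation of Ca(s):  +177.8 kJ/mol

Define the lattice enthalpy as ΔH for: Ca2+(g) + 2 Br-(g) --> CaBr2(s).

ΔHf° = 1·ΔHsub + 1·(ΣIE) + 1·D(Br2) + 2·EA + U
-682.8 = 1·(+177.8) + 1·(+1735.2) + 1·(+223.8) + 2·(-324.6) + U
U = -682.8 − (+1487.6) = -2170.4 kJ/mol

U = -2170.4 kJ/mol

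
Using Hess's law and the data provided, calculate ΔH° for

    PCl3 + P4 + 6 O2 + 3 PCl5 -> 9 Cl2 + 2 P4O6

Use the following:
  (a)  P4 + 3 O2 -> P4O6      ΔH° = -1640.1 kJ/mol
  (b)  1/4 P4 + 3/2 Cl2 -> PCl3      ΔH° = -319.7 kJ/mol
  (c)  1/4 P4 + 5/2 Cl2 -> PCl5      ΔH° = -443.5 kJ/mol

ΔH° = -1630.0 kJ/mol

(a) × 2: (2)·(-1640.1) = -3280.2 kJ/mol
(b) reversed: +319.7 kJ/mol
(c) reversed and × 3: (-3)·(-443.5) = +1330.5 kJ/mol
ΔH° = (2)·(-1640.1) + (-1)·(-319.7) + (-3)·(-443.5) = -1630.0 kJ/mol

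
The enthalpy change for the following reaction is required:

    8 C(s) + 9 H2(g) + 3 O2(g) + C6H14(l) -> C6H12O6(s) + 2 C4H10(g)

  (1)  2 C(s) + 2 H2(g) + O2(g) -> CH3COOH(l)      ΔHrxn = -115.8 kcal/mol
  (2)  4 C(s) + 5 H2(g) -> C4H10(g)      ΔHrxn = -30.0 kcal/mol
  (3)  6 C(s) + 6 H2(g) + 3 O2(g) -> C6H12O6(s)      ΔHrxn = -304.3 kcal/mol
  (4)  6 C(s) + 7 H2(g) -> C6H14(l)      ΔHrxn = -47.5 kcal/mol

ΔHrxn = -316.8 kcal/mol

(1): not needed.
(2) × 2: (2)·(-30.0) = -60.0 kcal/mol
(3) as written: -304.3 kcal/mol
(4) reversed: +47.5 kcal/mol
By Hess's law, ΔHrxn = (2)·(-30.0) + (1)·(-304.3) + (-1)·(-47.5) = -316.8 kcal/mol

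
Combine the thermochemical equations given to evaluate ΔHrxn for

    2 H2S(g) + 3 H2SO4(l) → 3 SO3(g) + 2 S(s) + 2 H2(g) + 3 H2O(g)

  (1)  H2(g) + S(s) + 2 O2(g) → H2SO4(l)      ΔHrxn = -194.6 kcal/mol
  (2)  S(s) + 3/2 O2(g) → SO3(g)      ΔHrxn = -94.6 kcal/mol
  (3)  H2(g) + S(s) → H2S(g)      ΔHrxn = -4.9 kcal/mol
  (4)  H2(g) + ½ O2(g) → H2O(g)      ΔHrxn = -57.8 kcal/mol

ΔHrxn = 136.4 kcal/mol

(1) reversed and × 3 (reverse to put H2SO4(l) on the reactant side; scale by 3 for the 3 H2SO4(l)): (-3)·(-194.6) = +583.8 kcal/mol
(2) × 3 (scale by 3 for the 3 SO3(g)): (3)·(-94.6) = -283.8 kcal/mol
(3) reversed and × 2 (reverse to put H2S(g) on the reactant side; scale by 2 for the 2 H2S(g)): (-2)·(-4.9) = +9.8 kcal/mol
(4) × 3 (×3 to match 3 H2O(g) in the target): (3)·(-57.8) = -173.4 kcal/mol
ΔHrxn = (+583.8) + (-283.8) + (+9.8) + (-173.4) = 136.4 kcal/mol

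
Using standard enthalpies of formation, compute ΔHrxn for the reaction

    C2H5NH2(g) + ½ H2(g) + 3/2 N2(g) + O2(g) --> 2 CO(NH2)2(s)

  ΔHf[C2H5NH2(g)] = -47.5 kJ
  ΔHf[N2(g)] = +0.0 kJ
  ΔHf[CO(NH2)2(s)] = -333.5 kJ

ΔHrxn = -619.5 kJ

Products: 2·(-333.5) = -667.0
Reactants: 1·(-47.5) + 1/2·(+0.0) + 3/2·(+0.0) + 1·(+0.0) = -47.5
ΔHrxn = (-667.0) − (-47.5) = -619.5 kJ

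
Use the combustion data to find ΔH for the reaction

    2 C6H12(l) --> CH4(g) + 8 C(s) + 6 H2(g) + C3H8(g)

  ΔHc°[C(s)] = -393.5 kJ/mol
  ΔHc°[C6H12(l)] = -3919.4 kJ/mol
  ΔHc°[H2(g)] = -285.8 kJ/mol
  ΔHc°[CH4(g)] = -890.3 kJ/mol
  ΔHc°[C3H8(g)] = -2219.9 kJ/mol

With combustion enthalpies, reactants minus products:
= [2·(-3919.4)] − [1·(-890.3) + 8·(-393.5) + 6·(-285.8) + 1·(-2219.9)]
= 134.2 kJ/mol

ΔH = 134.2 kJ/mol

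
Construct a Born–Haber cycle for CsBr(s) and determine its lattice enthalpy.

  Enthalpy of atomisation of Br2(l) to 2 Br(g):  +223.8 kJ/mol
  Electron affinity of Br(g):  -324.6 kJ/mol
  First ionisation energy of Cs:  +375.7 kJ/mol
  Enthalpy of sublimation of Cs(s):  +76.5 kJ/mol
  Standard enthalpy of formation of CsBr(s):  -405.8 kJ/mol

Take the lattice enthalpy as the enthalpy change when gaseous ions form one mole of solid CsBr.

U = -645.3 kJ/mol

ΔHf° = 1·ΔHsub + 1·(ΣIE) + 1/2·D(Br2) + 1·EA + U
-405.8 = 1·(+76.5) + 1·(+375.7) + 1/2·(+223.8) + 1·(-324.6) + U
U = -405.8 − (+239.5) = -645.3 kJ/mol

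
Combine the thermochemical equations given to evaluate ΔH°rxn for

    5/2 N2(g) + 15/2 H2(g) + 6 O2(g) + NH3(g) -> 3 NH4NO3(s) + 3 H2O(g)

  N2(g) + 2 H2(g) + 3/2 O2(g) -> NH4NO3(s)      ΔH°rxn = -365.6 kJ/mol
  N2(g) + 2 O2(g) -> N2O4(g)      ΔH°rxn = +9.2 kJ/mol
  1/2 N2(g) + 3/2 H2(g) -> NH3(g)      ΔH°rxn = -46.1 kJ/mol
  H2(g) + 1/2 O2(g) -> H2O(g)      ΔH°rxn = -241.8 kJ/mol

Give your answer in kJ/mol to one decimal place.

ΔH°rxn = -1776.1 kJ/mol

equation 1 × 3 (scale by 3 for the 3 NH4NO3(s)): (3)·(-365.6) = -1096.8 kJ/mol
equation 2: not needed (N2O4(g) appears nowhere else).
equation 3 reversed (NH3(g) must end up as a reactant): +46.1 kJ/mol
equation 4 × 3 (scale by 3 for the 3 H2O(g)): (3)·(-241.8) = -725.4 kJ/mol
Summing the manipulated equations, ΔH°rxn = (-1096.8) + (+46.1) + (-725.4) = -1776.1 kJ/mol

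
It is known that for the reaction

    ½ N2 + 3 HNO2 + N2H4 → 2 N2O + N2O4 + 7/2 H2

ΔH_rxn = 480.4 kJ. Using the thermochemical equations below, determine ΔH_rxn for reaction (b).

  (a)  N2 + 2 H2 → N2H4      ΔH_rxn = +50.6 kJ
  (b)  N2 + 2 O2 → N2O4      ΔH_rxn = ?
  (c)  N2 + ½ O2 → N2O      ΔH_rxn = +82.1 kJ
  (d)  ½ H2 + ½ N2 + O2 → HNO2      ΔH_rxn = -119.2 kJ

ΔH_rxn = 9.2 kJ

(a) reversed: -50.6 kJ
(b) as written: contributes x
(c) × 2: (2)·(+82.1) = +164.2 kJ
(d) reversed and × 3: (-3)·(-119.2) = +357.6 kJ
+480.4 = (-50.6) + (+164.2) + (+357.6) + x
x = (+480.4 − (+471.2)) / (1) = 9.2 kJ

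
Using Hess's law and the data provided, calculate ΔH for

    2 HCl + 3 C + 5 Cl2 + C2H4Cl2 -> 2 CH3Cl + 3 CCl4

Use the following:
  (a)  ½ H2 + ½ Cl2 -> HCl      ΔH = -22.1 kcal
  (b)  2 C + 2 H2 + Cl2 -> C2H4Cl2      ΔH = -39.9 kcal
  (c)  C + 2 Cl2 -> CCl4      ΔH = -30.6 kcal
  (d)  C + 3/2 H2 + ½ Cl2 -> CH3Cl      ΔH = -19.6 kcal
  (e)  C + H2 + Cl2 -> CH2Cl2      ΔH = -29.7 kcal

ΔH = -46.9 kcal

(a) reversed and × 2 (HCl must end up as a reactant; ×2 to match 2 HCl in the target): (-2)·(-22.1) = +44.2 kcal
(b) reversed (reverse to put C2H4Cl2 on the reactant side): +39.9 kcal
(c) × 3 (scale by 3 for the 3 CCl4): (3)·(-30.6) = -91.8 kcal
(d) × 2 (×2 to match 2 CH3Cl in the target): (2)·(-19.6) = -39.2 kcal
(e): not needed (CH2Cl2 appears nowhere else).
ΔH = (-2)·(-22.1) + (-1)·(-39.9) + (3)·(-30.6) + (2)·(-19.6) = -46.9 kcal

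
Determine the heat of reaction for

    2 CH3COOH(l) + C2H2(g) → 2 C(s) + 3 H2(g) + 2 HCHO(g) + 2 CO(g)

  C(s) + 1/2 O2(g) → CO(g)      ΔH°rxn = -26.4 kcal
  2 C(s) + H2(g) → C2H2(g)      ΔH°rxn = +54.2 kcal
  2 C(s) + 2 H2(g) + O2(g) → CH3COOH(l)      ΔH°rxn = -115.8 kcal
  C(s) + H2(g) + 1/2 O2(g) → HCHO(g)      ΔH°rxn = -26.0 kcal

ΔH°rxn = 72.6 kcal

equation 1 × 2: (2)·(-26.4) = -52.8 kcal
equation 2 reversed: -54.2 kcal
equation 3 reversed and × 2: (-2)·(-115.8) = +231.6 kcal
equation 4 × 2: (2)·(-26.0) = -52.0 kcal
ΔH°rxn = (2)·(-26.4) + (-1)·(+54.2) + (-2)·(-115.8) + (2)·(-26.0) = 72.6 kcal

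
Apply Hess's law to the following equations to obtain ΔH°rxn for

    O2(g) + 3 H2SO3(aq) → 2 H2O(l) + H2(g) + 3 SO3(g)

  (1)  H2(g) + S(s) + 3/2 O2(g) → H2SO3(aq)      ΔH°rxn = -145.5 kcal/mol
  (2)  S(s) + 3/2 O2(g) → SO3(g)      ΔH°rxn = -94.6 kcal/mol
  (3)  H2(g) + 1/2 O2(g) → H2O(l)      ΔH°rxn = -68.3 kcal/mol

ΔH°rxn = 16.1 kcal/mol

(1) reversed and × 3: (-3)·(-145.5) = +436.5 kcal/mol
(2) × 3: (3)·(-94.6) = -283.8 kcal/mol
(3) × 2: (2)·(-68.3) = -136.6 kcal/mol
ΔH°rxn = (+436.5) + (-283.8) + (-136.6) = 16.1 kcal/mol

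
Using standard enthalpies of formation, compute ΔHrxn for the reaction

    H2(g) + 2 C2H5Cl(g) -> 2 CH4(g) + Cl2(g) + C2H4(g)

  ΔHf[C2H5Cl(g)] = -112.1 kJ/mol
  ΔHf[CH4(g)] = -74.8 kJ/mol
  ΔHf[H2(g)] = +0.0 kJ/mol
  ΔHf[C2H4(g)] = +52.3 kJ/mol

ΔHrxn = 126.9 kJ/mol

Products: 2·(-74.8) + 1·(+0.0) + 1·(+52.3) = -97.3
Reactants: 1·(+0.0) + 2·(-112.1) = -224.2
ΔHrxn = (-97.3) − (-224.2) = 126.9 kJ/mol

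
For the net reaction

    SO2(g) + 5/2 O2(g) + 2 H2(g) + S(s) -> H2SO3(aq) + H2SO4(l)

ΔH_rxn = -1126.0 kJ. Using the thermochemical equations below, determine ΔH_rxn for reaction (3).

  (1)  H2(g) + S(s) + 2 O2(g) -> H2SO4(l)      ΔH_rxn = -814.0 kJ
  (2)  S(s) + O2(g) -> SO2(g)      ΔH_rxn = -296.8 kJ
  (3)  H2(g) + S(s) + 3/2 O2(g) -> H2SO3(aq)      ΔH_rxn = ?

ΔH_rxn = -608.8 kJ

(1) as written: -814.0 kJ
(2) reversed: +296.8 kJ
(3) as written: contributes x
-1126.0 = (-814.0) + (+296.8) + x
x = (-1126.0 − (-517.2)) / (1) = -608.8 kJ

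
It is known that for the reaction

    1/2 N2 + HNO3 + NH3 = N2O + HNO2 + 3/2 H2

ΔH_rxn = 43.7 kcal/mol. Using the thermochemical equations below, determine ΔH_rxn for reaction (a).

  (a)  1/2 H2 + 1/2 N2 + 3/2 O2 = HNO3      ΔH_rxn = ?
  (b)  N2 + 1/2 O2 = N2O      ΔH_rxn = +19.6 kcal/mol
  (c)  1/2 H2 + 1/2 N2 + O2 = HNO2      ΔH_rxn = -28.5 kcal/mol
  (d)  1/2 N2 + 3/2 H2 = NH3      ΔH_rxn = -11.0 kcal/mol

ΔH_rxn = -41.6 kcal/mol

(a) reversed: contributes −x
(b) as written: +19.6 kcal/mol
(c) as written: -28.5 kcal/mol
(d) reversed: +11.0 kcal/mol
+43.7 = (+19.6) + (-28.5) + (+11.0) − x
x = (+43.7 − (+2.1)) / (-1) = -41.6 kcal/mol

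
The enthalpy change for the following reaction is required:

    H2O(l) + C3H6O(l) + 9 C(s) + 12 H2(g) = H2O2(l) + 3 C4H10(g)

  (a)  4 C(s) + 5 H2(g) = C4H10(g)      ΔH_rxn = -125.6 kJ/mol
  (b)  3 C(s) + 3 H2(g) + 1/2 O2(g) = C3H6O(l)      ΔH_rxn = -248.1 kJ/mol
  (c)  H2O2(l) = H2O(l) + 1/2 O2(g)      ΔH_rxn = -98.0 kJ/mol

ΔH_rxn = -30.7 kJ/mol

(a) × 3: (3)·(-125.6) = -376.8 kJ/mol
(b) reversed: +248.1 kJ/mol
(c) reversed: +98.0 kJ/mol
Combining the equations, ΔH_rxn = (-376.8) + (+248.1) + (+98.0) = -30.7 kJ/mol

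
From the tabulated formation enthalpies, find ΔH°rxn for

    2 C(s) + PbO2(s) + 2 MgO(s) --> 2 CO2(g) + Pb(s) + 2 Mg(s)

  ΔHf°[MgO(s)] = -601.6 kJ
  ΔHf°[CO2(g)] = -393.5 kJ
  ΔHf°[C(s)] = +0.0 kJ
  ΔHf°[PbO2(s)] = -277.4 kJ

ΔH°rxn = 693.6 kJ

Products: 2·(-393.5) + 1·(+0.0) + 2·(+0.0) = -787.0
Reactants: 2·(+0.0) + 1·(-277.4) + 2·(-601.6) = -1480.6
ΔH°rxn = (-787.0) − (-1480.6) = 693.6 kJ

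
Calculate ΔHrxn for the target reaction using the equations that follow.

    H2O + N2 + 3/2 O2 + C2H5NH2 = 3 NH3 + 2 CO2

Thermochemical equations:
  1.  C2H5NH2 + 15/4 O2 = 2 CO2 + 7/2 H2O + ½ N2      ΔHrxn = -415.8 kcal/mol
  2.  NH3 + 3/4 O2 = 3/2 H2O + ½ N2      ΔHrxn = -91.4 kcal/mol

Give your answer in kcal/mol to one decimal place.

ΔHrxn = -141.6 kcal/mol

eq. 1 as written: -415.8 kcal/mol
eq. 2 reversed and × 3: (-3)·(-91.4) = +274.2 kcal/mol
Summing the manipulated equations, ΔHrxn = (-415.8) + (+274.2) = -141.6 kcal/mol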